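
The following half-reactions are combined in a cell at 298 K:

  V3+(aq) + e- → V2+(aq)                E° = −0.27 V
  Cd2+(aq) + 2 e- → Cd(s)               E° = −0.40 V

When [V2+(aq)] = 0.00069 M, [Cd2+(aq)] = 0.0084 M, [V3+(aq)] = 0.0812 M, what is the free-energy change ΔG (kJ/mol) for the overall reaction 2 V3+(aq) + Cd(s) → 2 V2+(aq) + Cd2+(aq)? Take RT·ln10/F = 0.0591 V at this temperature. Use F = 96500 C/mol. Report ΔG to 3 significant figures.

−60.5 kJ/mol

The standard cell potential is −0.27 − (−0.40) = +0.13 V, with n = 2 electrons in the balanced equation.
Q = ([V2+(aq)]^2·[Cd2+(aq)]) / [V3+(aq)]^2 = 6.07×10^−7, so log Q = −6.217 and E = +0.13 − (0.0591/2)(−6.217) = +0.3137 V.
ΔG = −nFE = −(2)(96500)(+0.3137) J/mol = −60.5 kJ/mol.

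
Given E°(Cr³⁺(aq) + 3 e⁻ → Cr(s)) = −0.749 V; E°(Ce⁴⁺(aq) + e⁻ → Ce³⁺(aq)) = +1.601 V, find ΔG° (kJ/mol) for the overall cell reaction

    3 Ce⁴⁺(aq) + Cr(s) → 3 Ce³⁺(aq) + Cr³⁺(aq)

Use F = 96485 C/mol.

−680 kJ/mol

In the reaction as written Ce⁴⁺(aq) is reduced, so the Ce⁴⁺/Ce³⁺ couple is the cathode and Cr³⁺/Cr is the anode.
E°cell = +1.601 − (−0.749) = +2.350 V; balancing electrons gives n = 3.
ΔG° = −nFE°cell = −(3)(96485)(+2.350) J/mol = −680 kJ/mol.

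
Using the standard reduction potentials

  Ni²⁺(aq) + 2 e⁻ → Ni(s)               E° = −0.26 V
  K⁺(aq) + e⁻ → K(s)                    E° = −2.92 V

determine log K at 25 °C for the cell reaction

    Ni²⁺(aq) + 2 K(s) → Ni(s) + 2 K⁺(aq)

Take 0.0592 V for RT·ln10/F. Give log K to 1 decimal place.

The Ni²⁺/Ni couple is reduced (cathode); E°cell = −0.26 − (−2.92) = +2.66 V with n = 2.
At equilibrium E = 0, so log K = nE°cell / 0.0592 = (2)(+2.66) / 0.0592 = 89.9.

log K = 89.9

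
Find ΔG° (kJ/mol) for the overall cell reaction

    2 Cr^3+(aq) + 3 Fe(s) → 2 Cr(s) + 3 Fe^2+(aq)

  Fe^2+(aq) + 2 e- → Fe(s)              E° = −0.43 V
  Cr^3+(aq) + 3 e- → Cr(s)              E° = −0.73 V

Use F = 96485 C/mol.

+174 kJ/mol

In the reaction as written Cr^3+(aq) is reduced, so the Cr³⁺/Cr couple is the cathode and Fe²⁺/Fe is the anode.
E°cell = −0.73 − (−0.43) = −0.30 V; balancing electrons gives n = 6.
ΔG° = −nFE°cell = −(6)(96485)(−0.30) J/mol = +174 kJ/mol.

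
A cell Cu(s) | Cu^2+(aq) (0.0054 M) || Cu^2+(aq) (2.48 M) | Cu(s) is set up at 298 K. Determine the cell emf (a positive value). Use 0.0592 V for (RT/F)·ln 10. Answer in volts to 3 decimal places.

For a concentration cell E°cell = 0, since both electrodes use the same couple.
The compartment with the higher Cu^2+(aq) concentration (2.48 M) acts as the cathode; ions are reduced there and produced at the dilute (0.0054 M) anode.
With n = 2, Ecell = −(0.0592/2)·log([dilute]/[conc]) = −(0.0592/2)·log(0.0054/2.48) = +0.079 V.

0.079 V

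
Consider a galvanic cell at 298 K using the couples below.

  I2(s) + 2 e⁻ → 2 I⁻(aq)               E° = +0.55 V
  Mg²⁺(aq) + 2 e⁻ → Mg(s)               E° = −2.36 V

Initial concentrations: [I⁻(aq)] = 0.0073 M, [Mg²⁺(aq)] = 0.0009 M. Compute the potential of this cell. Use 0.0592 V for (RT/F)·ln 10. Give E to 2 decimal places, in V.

+3.13 V

Since E°(I₂/I⁻) > E°(Mg²⁺/Mg), I₂/I⁻ serves as the cathode.
E°cell = E°cat − E°an = +0.55 − (−2.36) = +2.91 V; n = 2.
For the overall reaction I2(s) + Mg(s) → 2 I⁻(aq) + Mg²⁺(aq), Q = [I⁻(aq)]^2·[Mg²⁺(aq)] = 4.8×10^−8, giving log Q = −7.319.
By the Nernst equation, E = +2.91 − (0.0592/2)·(−7.319) = +3.13 V.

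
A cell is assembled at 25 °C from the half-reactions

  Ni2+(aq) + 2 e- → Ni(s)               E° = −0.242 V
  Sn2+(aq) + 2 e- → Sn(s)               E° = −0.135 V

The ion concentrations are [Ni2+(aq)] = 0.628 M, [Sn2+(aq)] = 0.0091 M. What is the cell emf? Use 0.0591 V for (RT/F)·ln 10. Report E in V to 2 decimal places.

Since E°(Sn²⁺/Sn) > E°(Ni²⁺/Ni), Sn²⁺/Sn serves as the cathode.
E°cell = E°cat − E°an = −0.135 − (−0.242) = +0.107 V; n = 2.
For the overall reaction Sn2+(aq) + Ni(s) → Sn(s) + Ni2+(aq), Q = [Ni2+(aq)] / [Sn2+(aq)] = 69, giving log Q = 1.839.
E = E° − (0.0591/n)·log Q = +0.107 − (0.0591/2)(1.839) = +0.05 V.

+0.05 V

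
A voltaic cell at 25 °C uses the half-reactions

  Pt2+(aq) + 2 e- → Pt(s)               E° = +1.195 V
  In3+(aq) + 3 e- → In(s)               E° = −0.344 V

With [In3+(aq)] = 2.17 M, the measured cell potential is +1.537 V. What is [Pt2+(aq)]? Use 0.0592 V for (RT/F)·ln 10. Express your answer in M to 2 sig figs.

With Pt²⁺/Pt at the cathode and In³⁺/In at the anode, E°cell = +1.195 − (−0.344) = +1.539 V (n = 6).
Rearranging E = E° − (0.0592/n)·log Q gives log Q = 6(+1.539 − (+1.537))/0.0592 = 0.203.
For 3 Pt2+(aq) + 2 In(s) → 3 Pt(s) + 2 In3+(aq), the reaction quotient is Q = [In3+(aq)]^2 / [Pt2+(aq)]^3.
Solving for the unknown gives log [Pt2+(aq)] = 0.157, so [Pt2+(aq)] ≈ 1.4 M.

1.4 M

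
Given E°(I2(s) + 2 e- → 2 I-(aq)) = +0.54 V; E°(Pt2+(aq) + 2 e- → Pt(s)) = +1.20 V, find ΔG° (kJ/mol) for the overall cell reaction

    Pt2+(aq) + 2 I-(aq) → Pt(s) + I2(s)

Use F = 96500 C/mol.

−127 kJ/mol

In the reaction as written Pt2+(aq) is reduced, so the Pt²⁺/Pt couple is the cathode and I₂/I⁻ is the anode.
E°cell = +1.20 − (+0.54) = +0.66 V; balancing electrons gives n = 2.
ΔG° = −nFE°cell = −(2)(96500)(+0.66) J/mol = −127 kJ/mol.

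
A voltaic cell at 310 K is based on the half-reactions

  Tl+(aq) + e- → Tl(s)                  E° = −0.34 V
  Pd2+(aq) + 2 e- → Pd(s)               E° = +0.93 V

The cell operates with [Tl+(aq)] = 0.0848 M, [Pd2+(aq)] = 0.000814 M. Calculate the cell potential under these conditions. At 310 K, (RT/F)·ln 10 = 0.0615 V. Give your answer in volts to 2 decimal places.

Pd²⁺/Pd is reduced (cathode, E° = +0.93 V) and Tl⁺/Tl is oxidized (anode).
The standard potential is +0.93 − (−0.34) = +1.27 V and the balanced reaction transfers n = 2 electrons.
For the overall reaction Pd2+(aq) + 2 Tl(s) → Pd(s) + 2 Tl+(aq), Q = [Tl+(aq)]^2 / [Pd2+(aq)] = 8.83, giving log Q = 0.946.
By the Nernst equation, E = +1.27 − (0.0615/2)·(0.946) = +1.24 V.

+1.24 V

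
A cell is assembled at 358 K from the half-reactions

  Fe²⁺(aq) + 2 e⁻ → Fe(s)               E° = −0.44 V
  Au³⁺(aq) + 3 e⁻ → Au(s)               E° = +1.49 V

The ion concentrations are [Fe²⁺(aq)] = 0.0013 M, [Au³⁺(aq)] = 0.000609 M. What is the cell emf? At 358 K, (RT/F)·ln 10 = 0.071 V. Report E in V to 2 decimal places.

Au³⁺/Au is reduced (cathode, E° = +1.49 V) and Fe²⁺/Fe is oxidized (anode).
E°cell = +1.49 − (−0.44) = +1.93 V, with n = 6 electrons transferred.
Balancing gives 2 Au³⁺(aq) + 3 Fe(s) → 2 Au(s) + 3 Fe²⁺(aq); hence Q = [Fe²⁺(aq)]^3 / [Au³⁺(aq)]^2 = 0.00592 (log Q = −2.227).
By the Nernst equation, E = +1.93 − (0.071/6)·(−2.227) = +1.96 V.

+1.96 V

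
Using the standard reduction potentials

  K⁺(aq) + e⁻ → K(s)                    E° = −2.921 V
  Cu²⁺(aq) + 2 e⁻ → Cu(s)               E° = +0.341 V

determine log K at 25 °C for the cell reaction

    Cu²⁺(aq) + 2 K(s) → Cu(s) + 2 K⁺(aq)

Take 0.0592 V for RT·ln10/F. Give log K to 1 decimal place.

log K = 110.2

The Cu²⁺/Cu couple is reduced (cathode); E°cell = +0.341 − (−2.921) = +3.262 V with n = 2.
At equilibrium E = 0, so log K = nE°cell / 0.0592 = (2)(+3.262) / 0.0592 = 110.2.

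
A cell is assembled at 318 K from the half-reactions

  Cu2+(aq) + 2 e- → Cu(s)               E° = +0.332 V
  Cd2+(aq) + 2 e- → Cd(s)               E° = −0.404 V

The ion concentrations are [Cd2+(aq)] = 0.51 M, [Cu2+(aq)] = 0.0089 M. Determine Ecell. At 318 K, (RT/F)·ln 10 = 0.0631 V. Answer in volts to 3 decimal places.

Cu²⁺/Cu is reduced (cathode, E° = +0.332 V) and Cd²⁺/Cd is oxidized (anode).
E°cell = E°cat − E°an = +0.332 − (−0.404) = +0.736 V; n = 2.
Balancing gives Cu2+(aq) + Cd(s) → Cu(s) + Cd2+(aq); hence Q = [Cd2+(aq)] / [Cu2+(aq)] = 57.3 (log Q = 1.758).
E = E° − (0.0631/n)·log Q = +0.736 − (0.0631/2)(1.758) = +0.681 V.

+0.681 V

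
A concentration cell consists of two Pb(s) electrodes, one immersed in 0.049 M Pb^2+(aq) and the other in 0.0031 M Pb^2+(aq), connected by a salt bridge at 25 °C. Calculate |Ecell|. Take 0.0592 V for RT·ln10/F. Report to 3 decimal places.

0.035 V

For a concentration cell E°cell = 0, since both electrodes use the same couple.
The compartment with the higher Pb^2+(aq) concentration (0.049 M) acts as the cathode; ions are reduced there and produced at the dilute (0.0031 M) anode.
With n = 2, Ecell = −(0.0592/2)·log([dilute]/[conc]) = −(0.0592/2)·log(0.0031/0.049) = +0.035 V.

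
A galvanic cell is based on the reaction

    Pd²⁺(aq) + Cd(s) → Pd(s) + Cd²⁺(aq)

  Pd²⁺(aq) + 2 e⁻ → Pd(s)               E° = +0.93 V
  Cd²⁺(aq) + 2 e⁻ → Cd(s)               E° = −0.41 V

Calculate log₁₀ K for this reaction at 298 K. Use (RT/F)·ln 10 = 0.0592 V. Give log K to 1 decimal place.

The Pd²⁺/Pd couple is reduced (cathode); E°cell = +0.93 − (−0.41) = +1.34 V with n = 2.
At equilibrium E = 0, so log K = nE°cell / 0.0592 = (2)(+1.34) / 0.0592 = 45.3.

log K = 45.3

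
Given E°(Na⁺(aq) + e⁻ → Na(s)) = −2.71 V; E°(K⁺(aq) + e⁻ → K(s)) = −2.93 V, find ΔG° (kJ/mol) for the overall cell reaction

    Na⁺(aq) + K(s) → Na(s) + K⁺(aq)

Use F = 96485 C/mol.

In the reaction as written Na⁺(aq) is reduced, so the Na⁺/Na couple is the cathode and K⁺/K is the anode.
E°cell = −2.71 − (−2.93) = +0.22 V; balancing electrons gives n = 1.
ΔG° = −nFE°cell = −(1)(96485)(+0.22) J/mol = −21.2 kJ/mol.

−21.2 kJ/mol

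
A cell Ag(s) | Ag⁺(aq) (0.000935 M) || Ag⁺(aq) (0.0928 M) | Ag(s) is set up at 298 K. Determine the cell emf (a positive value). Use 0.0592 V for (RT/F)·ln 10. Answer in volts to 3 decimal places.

For a concentration cell E°cell = 0, since both electrodes use the same couple.
The compartment with the higher Ag⁺(aq) concentration (0.0928 M) acts as the cathode; ions are reduced there and produced at the dilute (0.000935 M) anode.
With n = 1, Ecell = −(0.0592/1)·log([dilute]/[conc]) = −(0.0592/1)·log(0.000935/0.0928) = +0.118 V.

0.118 V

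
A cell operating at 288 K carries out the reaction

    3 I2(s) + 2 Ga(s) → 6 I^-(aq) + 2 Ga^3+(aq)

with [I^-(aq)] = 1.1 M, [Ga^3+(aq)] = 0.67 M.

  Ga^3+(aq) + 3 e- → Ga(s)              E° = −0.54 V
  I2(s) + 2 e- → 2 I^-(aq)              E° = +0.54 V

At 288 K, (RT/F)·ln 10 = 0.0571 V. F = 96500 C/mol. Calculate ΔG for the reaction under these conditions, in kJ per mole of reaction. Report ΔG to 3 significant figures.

With I₂/I⁻ reduced at the cathode, E°cell = +0.54 − (−0.54) = +1.08 V and n = 6.
Here Q = [I^-(aq)]^6·[Ga^3+(aq)]^2 = 0.795 (log Q = −0.099), giving E = +1.08 − (0.0571/6)·(−0.099) = +1.0809 V.
ΔG = −nFE = −(6)(96500)(+1.0809) J/mol = −626 kJ/mol.

−626 kJ/mol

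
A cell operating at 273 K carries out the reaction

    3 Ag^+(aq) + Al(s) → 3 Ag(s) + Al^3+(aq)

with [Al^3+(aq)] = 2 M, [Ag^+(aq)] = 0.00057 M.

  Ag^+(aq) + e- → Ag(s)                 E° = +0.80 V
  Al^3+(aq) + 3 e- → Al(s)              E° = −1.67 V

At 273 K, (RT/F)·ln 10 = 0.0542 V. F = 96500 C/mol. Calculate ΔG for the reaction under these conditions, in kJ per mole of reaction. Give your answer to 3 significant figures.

With Ag⁺/Ag reduced at the cathode, E°cell = +0.80 − (−1.67) = +2.47 V and n = 3.
Q = [Al^3+(aq)] / [Ag^+(aq)]^3 = 1.08×10^10, so log Q = 10.033 and E = +2.47 − (0.0542/3)(10.033) = +2.2887 V.
Finally ΔG = −nFE = −(3)(96500 C/mol)(+2.2887 V) = −663 kJ/mol.

−663 kJ/mol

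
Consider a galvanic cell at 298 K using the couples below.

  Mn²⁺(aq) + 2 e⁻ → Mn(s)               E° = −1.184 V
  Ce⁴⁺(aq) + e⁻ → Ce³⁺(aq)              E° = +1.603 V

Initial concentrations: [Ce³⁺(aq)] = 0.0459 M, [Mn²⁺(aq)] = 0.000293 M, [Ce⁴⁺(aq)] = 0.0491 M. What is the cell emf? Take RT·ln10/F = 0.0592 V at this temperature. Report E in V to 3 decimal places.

The Ce⁴⁺/Ce³⁺ couple has the more positive E°, so it is the cathode; Mn²⁺/Mn is the anode.
E°cell = +1.603 − (−1.184) = +2.787 V, with n = 2 electrons transferred.
For the overall reaction 2 Ce⁴⁺(aq) + Mn(s) → 2 Ce³⁺(aq) + Mn²⁺(aq), Q = ([Ce³⁺(aq)]^2·[Mn²⁺(aq)]) / [Ce⁴⁺(aq)]^2 = 0.000256, giving log Q = −3.592.
Applying E = E° − (RT ln10/nF)·log Q gives +2.787 − (0.0592/2)(−3.592) = +2.893 V.

+2.893 V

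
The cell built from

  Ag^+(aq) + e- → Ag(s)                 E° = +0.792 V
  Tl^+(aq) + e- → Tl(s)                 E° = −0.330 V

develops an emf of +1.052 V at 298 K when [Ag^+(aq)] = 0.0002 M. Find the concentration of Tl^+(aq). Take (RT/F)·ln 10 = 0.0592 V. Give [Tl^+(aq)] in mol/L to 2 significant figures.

With Ag⁺/Ag at the cathode and Tl⁺/Tl at the anode, E°cell = +0.792 − (−0.330) = +1.122 V (n = 1).
Rearranging E = E° − (0.0592/n)·log Q gives log Q = 1(+1.122 − (+1.052))/0.0592 = 1.182.
For Ag^+(aq) + Tl(s) → Ag(s) + Tl^+(aq), the reaction quotient is Q = [Tl^+(aq)] / [Ag^+(aq)].
Substituting the known concentrations and solving, log [Tl^+(aq)] = −2.517 and [Tl^+(aq)] = 0.0030 M.

0.0030 M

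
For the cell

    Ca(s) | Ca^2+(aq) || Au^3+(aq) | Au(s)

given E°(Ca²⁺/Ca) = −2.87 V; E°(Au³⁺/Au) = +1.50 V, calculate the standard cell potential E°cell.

By convention the left-hand electrode in cell notation is the anode (oxidation) and the right-hand electrode is the cathode (reduction).
E°cell = E°(right) − E°(left) = +1.50 − (−2.87) = +4.37 V.

+4.37 V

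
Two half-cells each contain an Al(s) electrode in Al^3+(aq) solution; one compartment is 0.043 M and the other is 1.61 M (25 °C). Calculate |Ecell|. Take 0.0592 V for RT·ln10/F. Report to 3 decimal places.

0.031 V

For a concentration cell E°cell = 0, since both electrodes use the same couple.
The compartment with the higher Al^3+(aq) concentration (1.61 M) acts as the cathode; ions are reduced there and produced at the dilute (0.043 M) anode.
With n = 3, Ecell = −(0.0592/3)·log([dilute]/[conc]) = −(0.0592/3)·log(0.043/1.61) = +0.031 V.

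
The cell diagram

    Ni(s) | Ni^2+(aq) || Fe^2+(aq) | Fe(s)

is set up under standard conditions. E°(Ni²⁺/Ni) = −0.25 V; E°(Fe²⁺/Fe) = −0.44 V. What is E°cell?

By convention the left-hand electrode in cell notation is the anode (oxidation) and the right-hand electrode is the cathode (reduction).
E°cell = E°(right) − E°(left) = −0.44 − (−0.25) = −0.19 V.
The negative sign shows that, as written, the cell would require an external voltage to drive the reaction.

−0.19 V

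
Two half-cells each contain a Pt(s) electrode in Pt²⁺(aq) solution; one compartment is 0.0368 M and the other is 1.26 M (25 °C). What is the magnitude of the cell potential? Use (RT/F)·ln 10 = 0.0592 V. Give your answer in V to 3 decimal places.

0.045 V

For a concentration cell E°cell = 0, since both electrodes use the same couple.
The compartment with the higher Pt²⁺(aq) concentration (1.26 M) acts as the cathode; ions are reduced there and produced at the dilute (0.0368 M) anode.
With n = 2, Ecell = −(0.0592/2)·log([dilute]/[conc]) = −(0.0592/2)·log(0.0368/1.26) = +0.045 V.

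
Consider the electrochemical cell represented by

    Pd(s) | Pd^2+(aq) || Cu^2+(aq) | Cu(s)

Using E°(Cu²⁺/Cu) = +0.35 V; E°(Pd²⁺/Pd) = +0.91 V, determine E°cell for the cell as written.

By convention the left-hand electrode in cell notation is the anode (oxidation) and the right-hand electrode is the cathode (reduction).
E°cell = E°(right) − E°(left) = +0.35 − (+0.91) = −0.56 V.
The negative sign shows that, as written, the cell would require an external voltage to drive the reaction.

−0.56 V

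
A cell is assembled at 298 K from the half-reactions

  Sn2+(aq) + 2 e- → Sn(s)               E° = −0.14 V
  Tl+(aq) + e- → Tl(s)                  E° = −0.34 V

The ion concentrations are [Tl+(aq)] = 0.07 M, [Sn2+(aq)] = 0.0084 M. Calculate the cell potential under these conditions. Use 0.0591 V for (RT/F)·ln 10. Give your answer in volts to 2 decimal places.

The Sn²⁺/Sn couple has the more positive E°, so it is the cathode; Tl⁺/Tl is the anode.
The standard potential is −0.14 − (−0.34) = +0.20 V and the balanced reaction transfers n = 2 electrons.
Balancing gives Sn2+(aq) + 2 Tl(s) → Sn(s) + 2 Tl+(aq); hence Q = [Tl+(aq)]^2 / [Sn2+(aq)] = 0.583 (log Q = −0.234).
By the Nernst equation, E = +0.20 − (0.0591/2)·(−0.234) = +0.21 V.

+0.21 V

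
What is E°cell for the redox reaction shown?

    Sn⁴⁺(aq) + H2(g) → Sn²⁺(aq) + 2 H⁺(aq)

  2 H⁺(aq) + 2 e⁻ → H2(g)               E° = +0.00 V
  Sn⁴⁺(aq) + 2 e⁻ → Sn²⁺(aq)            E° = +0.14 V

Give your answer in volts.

In the reaction as written, Sn⁴⁺(aq) is reduced (cathode) and H⁺(aq) is produced by oxidation at the anode.
E°cell = E°(cathode) − E°(anode) = +0.14 − (+0.00) = +0.14 V.

+0.14 V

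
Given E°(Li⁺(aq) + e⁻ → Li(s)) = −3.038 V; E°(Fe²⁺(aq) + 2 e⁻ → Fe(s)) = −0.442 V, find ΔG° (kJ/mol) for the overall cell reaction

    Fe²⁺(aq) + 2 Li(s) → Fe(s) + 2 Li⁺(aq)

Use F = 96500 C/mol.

−501 kJ/mol

In the reaction as written Fe²⁺(aq) is reduced, so the Fe²⁺/Fe couple is the cathode and Li⁺/Li is the anode.
E°cell = −0.442 − (−3.038) = +2.596 V; balancing electrons gives n = 2.
ΔG° = −nFE°cell = −(2)(96500)(+2.596) J/mol = −501 kJ/mol.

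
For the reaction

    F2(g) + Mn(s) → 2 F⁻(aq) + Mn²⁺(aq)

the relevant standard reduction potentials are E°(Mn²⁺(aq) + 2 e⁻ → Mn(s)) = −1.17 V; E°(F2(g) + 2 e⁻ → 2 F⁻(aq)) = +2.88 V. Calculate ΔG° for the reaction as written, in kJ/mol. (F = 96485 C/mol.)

−782 kJ/mol

In the reaction as written F2(g) is reduced, so the F₂/F⁻ couple is the cathode and Mn²⁺/Mn is the anode.
E°cell = +2.88 − (−1.17) = +4.05 V; balancing electrons gives n = 2.
ΔG° = −nFE°cell = −(2)(96485)(+4.05) J/mol = −782 kJ/mol.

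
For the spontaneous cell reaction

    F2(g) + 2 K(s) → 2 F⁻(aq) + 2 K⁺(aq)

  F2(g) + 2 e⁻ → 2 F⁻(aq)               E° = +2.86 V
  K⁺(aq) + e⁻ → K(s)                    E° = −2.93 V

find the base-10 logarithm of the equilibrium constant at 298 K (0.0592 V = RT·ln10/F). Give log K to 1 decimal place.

The F₂/F⁻ couple is reduced (cathode); E°cell = +2.86 − (−2.93) = +5.79 V with n = 2.
At equilibrium E = 0, so log K = nE°cell / 0.0592 = (2)(+5.79) / 0.0592 = 195.6.

log K = 195.6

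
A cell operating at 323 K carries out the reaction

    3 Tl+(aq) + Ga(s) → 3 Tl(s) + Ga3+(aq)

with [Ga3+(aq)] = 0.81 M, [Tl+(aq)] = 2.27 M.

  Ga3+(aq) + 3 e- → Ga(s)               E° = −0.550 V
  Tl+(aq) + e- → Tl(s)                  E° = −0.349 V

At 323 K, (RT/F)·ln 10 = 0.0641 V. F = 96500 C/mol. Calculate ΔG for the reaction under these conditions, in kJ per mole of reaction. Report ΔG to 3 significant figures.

With Tl⁺/Tl reduced at the cathode, E°cell = −0.349 − (−0.550) = +0.201 V and n = 3.
Q = [Ga3+(aq)] / [Tl+(aq)]^3 = 0.0692, so log Q = −1.160 and E = +0.201 − (0.0641/3)(−1.160) = +0.2258 V.
Finally ΔG = −nFE = −(3)(96500 C/mol)(+0.2258 V) = −65.4 kJ/mol.

−65.4 kJ/mol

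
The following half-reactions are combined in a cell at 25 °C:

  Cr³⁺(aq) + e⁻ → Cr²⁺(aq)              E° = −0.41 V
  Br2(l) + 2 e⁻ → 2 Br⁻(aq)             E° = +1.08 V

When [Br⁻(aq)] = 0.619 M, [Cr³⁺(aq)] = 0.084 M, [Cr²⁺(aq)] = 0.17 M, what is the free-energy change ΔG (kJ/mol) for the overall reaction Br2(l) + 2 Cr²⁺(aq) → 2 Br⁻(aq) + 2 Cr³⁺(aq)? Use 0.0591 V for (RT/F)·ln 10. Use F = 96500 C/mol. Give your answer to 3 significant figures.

E°cell = +1.08 − (−0.41) = +1.49 V; the balanced reaction transfers n = 2 electrons.
Q = ([Br⁻(aq)]^2·[Cr³⁺(aq)]^2) / [Cr²⁺(aq)]^2 = 0.0935, so log Q = −1.029 and E = +1.49 − (0.0591/2)(−1.029) = +1.5204 V.
ΔG = −nFE = −(2)(96500)(+1.5204) J/mol = −293 kJ/mol.

−293 kJ/mol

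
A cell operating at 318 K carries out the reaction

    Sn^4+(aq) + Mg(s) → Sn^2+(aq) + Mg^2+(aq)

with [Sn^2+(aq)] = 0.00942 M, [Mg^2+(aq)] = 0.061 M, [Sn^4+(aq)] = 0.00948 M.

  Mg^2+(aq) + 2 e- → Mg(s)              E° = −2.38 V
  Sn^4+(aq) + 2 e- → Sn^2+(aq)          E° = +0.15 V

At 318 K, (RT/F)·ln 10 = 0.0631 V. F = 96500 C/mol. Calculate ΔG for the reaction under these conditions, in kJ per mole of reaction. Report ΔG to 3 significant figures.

The standard cell potential is +0.15 − (−2.38) = +2.53 V, with n = 2 electrons in the balanced equation.
Here Q = ([Sn^2+(aq)]·[Mg^2+(aq)]) / [Sn^4+(aq)] = 0.0606 (log Q = −1.217), giving E = +2.53 − (0.0631/2)·(−1.217) = +2.5684 V.
Then ΔG = −nFE = −2 × 96500 × +2.5684 J/mol = −496 kJ/mol.

−496 kJ/mol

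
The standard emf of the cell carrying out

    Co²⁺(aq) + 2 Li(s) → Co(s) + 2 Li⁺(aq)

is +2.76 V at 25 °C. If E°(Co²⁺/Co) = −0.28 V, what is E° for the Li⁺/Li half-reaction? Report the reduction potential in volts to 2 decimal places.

−3.04 V

In the reaction as written the Co²⁺/Co couple is reduced (cathode) and Li⁺/Li is oxidized (anode), so E°cell = E°(Co²⁺/Co) − E°(Li⁺/Li).
E°(Li⁺/Li) = E°(cathode) − E°cell = −0.28 − (+2.76) = −3.04 V.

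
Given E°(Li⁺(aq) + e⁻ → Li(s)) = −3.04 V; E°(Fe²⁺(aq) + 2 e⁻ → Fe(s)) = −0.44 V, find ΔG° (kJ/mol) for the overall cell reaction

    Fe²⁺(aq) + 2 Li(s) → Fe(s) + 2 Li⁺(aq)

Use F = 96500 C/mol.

−502 kJ/mol

In the reaction as written Fe²⁺(aq) is reduced, so the Fe²⁺/Fe couple is the cathode and Li⁺/Li is the anode.
E°cell = −0.44 − (−3.04) = +2.60 V; balancing electrons gives n = 2.
ΔG° = −nFE°cell = −(2)(96500)(+2.60) J/mol = −502 kJ/mol.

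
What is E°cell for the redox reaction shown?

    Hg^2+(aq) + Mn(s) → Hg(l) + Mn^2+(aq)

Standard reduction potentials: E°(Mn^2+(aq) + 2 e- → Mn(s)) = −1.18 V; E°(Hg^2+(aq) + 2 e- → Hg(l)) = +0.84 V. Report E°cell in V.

In the reaction as written, Hg^2+(aq) is reduced (cathode) and Mn^2+(aq) is produced by oxidation at the anode.
E°cell = E°(cathode) − E°(anode) = +0.84 − (−1.18) = +2.02 V.
The positive value indicates the reaction is spontaneous as written.

+2.02 V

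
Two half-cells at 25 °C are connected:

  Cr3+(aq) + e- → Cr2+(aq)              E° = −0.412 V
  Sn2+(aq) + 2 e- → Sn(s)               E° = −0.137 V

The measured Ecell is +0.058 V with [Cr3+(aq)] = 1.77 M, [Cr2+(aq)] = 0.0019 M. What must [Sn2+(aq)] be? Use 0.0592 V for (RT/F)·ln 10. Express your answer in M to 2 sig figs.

Sn²⁺/Sn is the cathode (higher E°); E°cell = −0.137 − (−0.412) = +0.275 V with n = 2.
Since E = E° − (0.0592/n)·log Q, log Q = n(E° − E)/0.0592 = 7.331.
The balanced reaction is Sn2+(aq) + 2 Cr2+(aq) → Sn(s) + 2 Cr3+(aq), so Q = [Cr3+(aq)]^2 / ([Sn2+(aq)]·[Cr2+(aq)]^2).
Substituting the known concentrations and solving, log [Sn2+(aq)] = −1.393 and [Sn2+(aq)] = 0.040 M.

0.040 M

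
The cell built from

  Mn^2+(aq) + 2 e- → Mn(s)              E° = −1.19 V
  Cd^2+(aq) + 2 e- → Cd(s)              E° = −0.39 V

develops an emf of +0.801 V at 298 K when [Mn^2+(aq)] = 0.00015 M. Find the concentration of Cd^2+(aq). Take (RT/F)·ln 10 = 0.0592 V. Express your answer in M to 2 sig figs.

0.00016 M

With Cd²⁺/Cd at the cathode and Mn²⁺/Mn at the anode, E°cell = −0.39 − (−1.19) = +0.80 V (n = 2).
From the Nernst equation, log Q = n(E° − E)/0.0592 = 2·(+0.80 − (+0.801))/0.0592 = −0.034.
The balanced reaction is Cd^2+(aq) + Mn(s) → Cd(s) + Mn^2+(aq), so Q = [Mn^2+(aq)] / [Cd^2+(aq)].
Isolating [Cd^2+(aq)] in Q = 10^{−0.034} yields log [Cd^2+(aq)] = −3.790, i.e. 0.00016 M.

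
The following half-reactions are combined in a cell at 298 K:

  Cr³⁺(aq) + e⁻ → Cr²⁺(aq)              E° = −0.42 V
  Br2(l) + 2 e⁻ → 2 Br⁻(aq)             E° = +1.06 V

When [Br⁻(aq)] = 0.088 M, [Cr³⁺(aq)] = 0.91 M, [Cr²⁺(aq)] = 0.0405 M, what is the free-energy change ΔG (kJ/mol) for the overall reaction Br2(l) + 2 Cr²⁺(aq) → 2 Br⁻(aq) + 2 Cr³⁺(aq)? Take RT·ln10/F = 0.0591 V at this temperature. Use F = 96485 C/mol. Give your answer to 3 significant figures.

The standard cell potential is +1.06 − (−0.42) = +1.48 V, with n = 2 electrons in the balanced equation.
Q = ([Br⁻(aq)]^2·[Cr³⁺(aq)]^2) / [Cr²⁺(aq)]^2 = 3.91, so log Q = 0.592 and E = +1.48 − (0.0591/2)(0.592) = +1.4625 V.
Then ΔG = −nFE = −2 × 96485 × +1.4625 J/mol = −282 kJ/mol.

−282 kJ/mol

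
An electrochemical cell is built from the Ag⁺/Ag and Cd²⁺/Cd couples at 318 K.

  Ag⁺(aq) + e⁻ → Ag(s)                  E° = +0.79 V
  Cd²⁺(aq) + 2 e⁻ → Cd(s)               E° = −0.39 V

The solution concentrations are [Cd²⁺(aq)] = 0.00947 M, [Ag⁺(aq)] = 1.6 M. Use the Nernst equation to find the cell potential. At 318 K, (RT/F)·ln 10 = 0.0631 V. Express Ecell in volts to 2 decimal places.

+1.26 V

Ag⁺/Ag is reduced (cathode, E° = +0.79 V) and Cd²⁺/Cd is oxidized (anode).
The standard potential is +0.79 − (−0.39) = +1.18 V and the balanced reaction transfers n = 2 electrons.
The balanced reaction is 2 Ag⁺(aq) + Cd(s) → 2 Ag(s) + Cd²⁺(aq), so Q = [Cd²⁺(aq)] / [Ag⁺(aq)]^2 = 0.0037 and log Q = −2.432.
Applying E = E° − (RT ln10/nF)·log Q gives +1.18 − (0.0631/2)(−2.432) = +1.26 V.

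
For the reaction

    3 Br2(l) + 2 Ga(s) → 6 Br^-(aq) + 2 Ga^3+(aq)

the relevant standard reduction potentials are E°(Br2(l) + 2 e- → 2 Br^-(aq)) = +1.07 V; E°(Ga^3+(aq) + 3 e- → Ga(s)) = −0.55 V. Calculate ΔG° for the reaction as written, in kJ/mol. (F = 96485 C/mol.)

−938 kJ/mol

In the reaction as written Br2(l) is reduced, so the Br₂/Br⁻ couple is the cathode and Ga³⁺/Ga is the anode.
E°cell = +1.07 − (−0.55) = +1.62 V; balancing electrons gives n = 6.
ΔG° = −nFE°cell = −(6)(96485)(+1.62) J/mol = −938 kJ/mol.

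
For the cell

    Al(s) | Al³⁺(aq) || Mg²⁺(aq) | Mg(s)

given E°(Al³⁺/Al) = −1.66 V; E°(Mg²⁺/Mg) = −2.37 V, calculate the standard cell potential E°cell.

By convention the left-hand electrode in cell notation is the anode (oxidation) and the right-hand electrode is the cathode (reduction).
E°cell = E°(right) − E°(left) = −2.37 − (−1.66) = −0.71 V.
The negative sign shows that, as written, the cell would require an external voltage to drive the reaction.

−0.71 V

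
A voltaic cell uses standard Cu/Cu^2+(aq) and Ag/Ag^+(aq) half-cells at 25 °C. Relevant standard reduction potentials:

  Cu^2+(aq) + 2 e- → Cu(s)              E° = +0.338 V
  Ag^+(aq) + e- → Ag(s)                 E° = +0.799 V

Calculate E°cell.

The Ag⁺/Ag couple has the higher E°, so Ag ion is reduced (cathode) and Cu is oxidized (anode).
E°cell = E°(cathode) − E°(anode) = +0.799 − (+0.338) = +0.461 V.

+0.461 V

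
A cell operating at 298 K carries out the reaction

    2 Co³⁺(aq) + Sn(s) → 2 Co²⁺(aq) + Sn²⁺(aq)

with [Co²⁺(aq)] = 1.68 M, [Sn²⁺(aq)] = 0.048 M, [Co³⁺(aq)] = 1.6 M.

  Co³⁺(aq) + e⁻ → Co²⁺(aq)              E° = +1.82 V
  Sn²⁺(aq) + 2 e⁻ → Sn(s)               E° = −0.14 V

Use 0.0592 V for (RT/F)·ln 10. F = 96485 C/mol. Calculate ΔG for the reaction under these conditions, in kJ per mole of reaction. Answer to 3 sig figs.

The standard cell potential is +1.82 − (−0.14) = +1.96 V, with n = 2 electrons in the balanced equation.
Q = ([Co²⁺(aq)]^2·[Sn²⁺(aq)]) / [Co³⁺(aq)]^2 = 0.0529, so log Q = −1.276 and E = +1.96 − (0.0592/2)(−1.276) = +1.9978 V.
Then ΔG = −nFE = −2 × 96485 × +1.9978 J/mol = −386 kJ/mol.

−386 kJ/mol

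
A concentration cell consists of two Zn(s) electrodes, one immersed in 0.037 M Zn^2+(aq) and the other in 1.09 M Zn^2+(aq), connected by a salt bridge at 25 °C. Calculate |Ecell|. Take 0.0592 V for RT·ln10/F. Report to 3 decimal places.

For a concentration cell E°cell = 0, since both electrodes use the same couple.
The compartment with the higher Zn^2+(aq) concentration (1.09 M) acts as the cathode; ions are reduced there and produced at the dilute (0.037 M) anode.
With n = 2, Ecell = −(0.0592/2)·log([dilute]/[conc]) = −(0.0592/2)·log(0.037/1.09) = +0.043 V.

0.043 V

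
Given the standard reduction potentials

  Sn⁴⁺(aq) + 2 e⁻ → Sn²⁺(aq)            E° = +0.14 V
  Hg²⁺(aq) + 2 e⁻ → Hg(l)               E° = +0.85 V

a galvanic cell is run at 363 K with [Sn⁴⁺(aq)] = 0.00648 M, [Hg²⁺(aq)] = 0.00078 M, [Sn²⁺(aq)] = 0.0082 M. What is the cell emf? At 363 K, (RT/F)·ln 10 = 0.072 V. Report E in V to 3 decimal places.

Since E°(Hg²⁺/Hg) > E°(Sn⁴⁺/Sn²⁺), Hg²⁺/Hg serves as the cathode.
E°cell = +0.85 − (+0.14) = +0.71 V, with n = 2 electrons transferred.
Balancing gives Hg²⁺(aq) + Sn²⁺(aq) → Hg(l) + Sn⁴⁺(aq); hence Q = [Sn⁴⁺(aq)] / ([Hg²⁺(aq)]·[Sn²⁺(aq)]) = 1.01×10^3 (log Q = 3.006).
By the Nernst equation, E = +0.71 − (0.072/2)·(3.006) = +0.602 V.

+0.602 V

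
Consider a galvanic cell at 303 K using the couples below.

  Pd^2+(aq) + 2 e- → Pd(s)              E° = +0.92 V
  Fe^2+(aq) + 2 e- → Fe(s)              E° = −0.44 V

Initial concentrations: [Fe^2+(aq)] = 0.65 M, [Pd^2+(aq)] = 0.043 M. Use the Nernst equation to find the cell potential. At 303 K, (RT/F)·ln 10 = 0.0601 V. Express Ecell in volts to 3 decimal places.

+1.325 V

The Pd²⁺/Pd couple has the more positive E°, so it is the cathode; Fe²⁺/Fe is the anode.
E°cell = E°cat − E°an = +0.92 − (−0.44) = +1.36 V; n = 2.
The balanced reaction is Pd^2+(aq) + Fe(s) → Pd(s) + Fe^2+(aq), so Q = [Fe^2+(aq)] / [Pd^2+(aq)] = 15.1 and log Q = 1.179.
By the Nernst equation, E = +1.36 − (0.0601/2)·(1.179) = +1.325 V.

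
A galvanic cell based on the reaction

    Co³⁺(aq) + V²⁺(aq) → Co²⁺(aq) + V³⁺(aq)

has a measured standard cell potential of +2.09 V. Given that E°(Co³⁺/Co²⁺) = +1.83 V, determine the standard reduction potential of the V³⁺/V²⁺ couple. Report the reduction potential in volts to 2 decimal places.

−0.26 V

In the reaction as written the Co³⁺/Co²⁺ couple is reduced (cathode) and V³⁺/V²⁺ is oxidized (anode), so E°cell = E°(Co³⁺/Co²⁺) − E°(V³⁺/V²⁺).
E°(V³⁺/V²⁺) = E°(cathode) − E°cell = +1.83 − (+2.09) = −0.26 V.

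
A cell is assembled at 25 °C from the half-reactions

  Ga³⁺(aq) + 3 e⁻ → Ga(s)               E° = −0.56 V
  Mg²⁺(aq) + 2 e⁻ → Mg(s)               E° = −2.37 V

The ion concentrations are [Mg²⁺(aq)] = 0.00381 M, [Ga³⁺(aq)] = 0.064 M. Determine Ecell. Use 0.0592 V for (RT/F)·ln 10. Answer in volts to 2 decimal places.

Ga³⁺/Ga is reduced (cathode, E° = −0.56 V) and Mg²⁺/Mg is oxidized (anode).
E°cell = E°cat − E°an = −0.56 − (−2.37) = +1.81 V; n = 6.
The balanced reaction is 2 Ga³⁺(aq) + 3 Mg(s) → 2 Ga(s) + 3 Mg²⁺(aq), so Q = [Mg²⁺(aq)]^3 / [Ga³⁺(aq)]^2 = 1.35×10^−5 and log Q = −4.870.
By the Nernst equation, E = +1.81 − (0.0592/6)·(−4.870) = +1.86 V.

+1.86 V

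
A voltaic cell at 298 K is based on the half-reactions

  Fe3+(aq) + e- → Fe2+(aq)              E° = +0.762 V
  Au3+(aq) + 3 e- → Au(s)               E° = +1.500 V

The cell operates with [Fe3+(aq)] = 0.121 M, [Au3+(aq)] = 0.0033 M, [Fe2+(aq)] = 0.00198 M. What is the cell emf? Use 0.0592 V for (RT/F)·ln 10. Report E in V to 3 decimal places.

Since E°(Au³⁺/Au) > E°(Fe³⁺/Fe²⁺), Au³⁺/Au serves as the cathode.
E°cell = +1.500 − (+0.762) = +0.738 V, with n = 3 electrons transferred.
The balanced reaction is Au3+(aq) + 3 Fe2+(aq) → Au(s) + 3 Fe3+(aq), so Q = [Fe3+(aq)]^3 / ([Au3+(aq)]·[Fe2+(aq)]^3) = 6.92×10^7 and log Q = 7.840.
E = E° − (0.0592/n)·log Q = +0.738 − (0.0592/3)(7.840) = +0.583 V.

+0.583 V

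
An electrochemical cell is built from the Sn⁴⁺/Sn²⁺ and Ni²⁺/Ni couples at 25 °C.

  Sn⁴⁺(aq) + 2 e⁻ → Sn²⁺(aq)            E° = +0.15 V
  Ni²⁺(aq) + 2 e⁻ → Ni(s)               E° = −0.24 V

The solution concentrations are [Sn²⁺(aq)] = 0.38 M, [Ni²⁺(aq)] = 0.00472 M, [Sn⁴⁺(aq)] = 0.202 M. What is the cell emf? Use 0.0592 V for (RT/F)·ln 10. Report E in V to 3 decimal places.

The Sn⁴⁺/Sn²⁺ couple has the more positive E°, so it is the cathode; Ni²⁺/Ni is the anode.
The standard potential is +0.15 − (−0.24) = +0.39 V and the balanced reaction transfers n = 2 electrons.
The balanced reaction is Sn⁴⁺(aq) + Ni(s) → Sn²⁺(aq) + Ni²⁺(aq), so Q = ([Sn²⁺(aq)]·[Ni²⁺(aq)]) / [Sn⁴⁺(aq)] = 0.00888 and log Q = −2.052.
By the Nernst equation, E = +0.39 − (0.0592/2)·(−2.052) = +0.451 V.

+0.451 V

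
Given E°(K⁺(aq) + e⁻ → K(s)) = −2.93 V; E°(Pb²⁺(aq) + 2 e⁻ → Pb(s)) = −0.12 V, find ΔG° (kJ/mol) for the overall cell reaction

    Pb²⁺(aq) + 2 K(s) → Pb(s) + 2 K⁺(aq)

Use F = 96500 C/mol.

In the reaction as written Pb²⁺(aq) is reduced, so the Pb²⁺/Pb couple is the cathode and K⁺/K is the anode.
E°cell = −0.12 − (−2.93) = +2.81 V; balancing electrons gives n = 2.
ΔG° = −nFE°cell = −(2)(96500)(+2.81) J/mol = −542 kJ/mol.

−542 kJ/mol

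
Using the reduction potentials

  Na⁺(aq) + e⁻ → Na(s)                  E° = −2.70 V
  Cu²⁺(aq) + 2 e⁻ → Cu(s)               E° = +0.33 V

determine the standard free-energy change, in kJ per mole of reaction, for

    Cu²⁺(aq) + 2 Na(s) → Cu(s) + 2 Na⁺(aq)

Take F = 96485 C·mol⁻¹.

In the reaction as written Cu²⁺(aq) is reduced, so the Cu²⁺/Cu couple is the cathode and Na⁺/Na is the anode.
E°cell = +0.33 − (−2.70) = +3.03 V; balancing electrons gives n = 2.
ΔG° = −nFE°cell = −(2)(96485)(+3.03) J/mol = −585 kJ/mol.

−585 kJ/mol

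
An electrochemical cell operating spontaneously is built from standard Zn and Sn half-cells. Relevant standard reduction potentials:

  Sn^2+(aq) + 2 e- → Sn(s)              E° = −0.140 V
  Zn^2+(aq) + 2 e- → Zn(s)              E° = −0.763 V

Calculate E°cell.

+0.623 V

The Sn²⁺/Sn couple has the higher E°, so Sn ion is reduced (cathode) and Zn is oxidized (anode).
E°cell = E°(cathode) − E°(anode) = −0.140 − (−0.763) = +0.623 V.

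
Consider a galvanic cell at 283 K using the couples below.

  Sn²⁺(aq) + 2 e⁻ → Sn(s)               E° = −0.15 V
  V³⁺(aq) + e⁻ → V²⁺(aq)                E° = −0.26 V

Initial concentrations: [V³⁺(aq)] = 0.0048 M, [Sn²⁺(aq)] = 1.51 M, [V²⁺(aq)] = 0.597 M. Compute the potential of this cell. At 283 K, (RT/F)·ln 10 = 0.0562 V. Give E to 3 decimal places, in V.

The Sn²⁺/Sn couple has the more positive E°, so it is the cathode; V³⁺/V²⁺ is the anode.
The standard potential is −0.15 − (−0.26) = +0.11 V and the balanced reaction transfers n = 2 electrons.
The balanced reaction is Sn²⁺(aq) + 2 V²⁺(aq) → Sn(s) + 2 V³⁺(aq), so Q = [V³⁺(aq)]^2 / ([Sn²⁺(aq)]·[V²⁺(aq)]^2) = 4.28×10^−5 and log Q = −4.368.
E = E° − (0.0562/n)·log Q = +0.11 − (0.0562/2)(−4.368) = +0.233 V.

+0.233 V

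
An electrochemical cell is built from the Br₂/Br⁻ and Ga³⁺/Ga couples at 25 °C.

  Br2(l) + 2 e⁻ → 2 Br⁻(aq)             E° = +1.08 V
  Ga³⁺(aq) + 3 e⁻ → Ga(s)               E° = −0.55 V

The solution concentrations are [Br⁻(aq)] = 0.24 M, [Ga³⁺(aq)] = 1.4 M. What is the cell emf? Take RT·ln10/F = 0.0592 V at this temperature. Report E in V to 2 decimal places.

+1.66 V

Since E°(Br₂/Br⁻) > E°(Ga³⁺/Ga), Br₂/Br⁻ serves as the cathode.
E°cell = +1.08 − (−0.55) = +1.63 V, with n = 6 electrons transferred.
For the overall reaction 3 Br2(l) + 2 Ga(s) → 6 Br⁻(aq) + 2 Ga³⁺(aq), Q = [Br⁻(aq)]^6·[Ga³⁺(aq)]^2 = 0.000375, giving log Q = −3.426.
Applying E = E° − (RT ln10/nF)·log Q gives +1.63 − (0.0592/6)(−3.426) = +1.66 V.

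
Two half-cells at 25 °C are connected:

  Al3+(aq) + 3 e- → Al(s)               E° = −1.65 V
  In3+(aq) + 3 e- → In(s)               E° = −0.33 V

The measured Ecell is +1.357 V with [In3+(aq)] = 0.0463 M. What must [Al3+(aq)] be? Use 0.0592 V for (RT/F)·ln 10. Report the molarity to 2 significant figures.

In³⁺/In is the cathode (higher E°); E°cell = −0.33 − (−1.65) = +1.32 V with n = 3.
Rearranging E = E° − (0.0592/n)·log Q gives log Q = 3(+1.32 − (+1.357))/0.0592 = −1.875.
For In3+(aq) + Al(s) → In(s) + Al3+(aq), the reaction quotient is Q = [Al3+(aq)] / [In3+(aq)].
Substituting the known concentrations and solving, log [Al3+(aq)] = −3.209 and [Al3+(aq)] = 0.00062 M.

0.00062 M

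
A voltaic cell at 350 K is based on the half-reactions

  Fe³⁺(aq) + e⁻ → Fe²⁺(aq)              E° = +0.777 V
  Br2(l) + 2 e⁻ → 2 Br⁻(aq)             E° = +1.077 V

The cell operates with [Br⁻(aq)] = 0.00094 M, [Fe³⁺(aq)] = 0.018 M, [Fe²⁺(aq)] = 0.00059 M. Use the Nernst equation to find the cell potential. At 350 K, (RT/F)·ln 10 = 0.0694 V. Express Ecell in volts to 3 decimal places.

Since E°(Br₂/Br⁻) > E°(Fe³⁺/Fe²⁺), Br₂/Br⁻ serves as the cathode.
E°cell = +1.077 − (+0.777) = +0.300 V, with n = 2 electrons transferred.
The balanced reaction is Br2(l) + 2 Fe²⁺(aq) → 2 Br⁻(aq) + 2 Fe³⁺(aq), so Q = ([Br⁻(aq)]^2·[Fe³⁺(aq)]^2) / [Fe²⁺(aq)]^2 = 0.000822 and log Q = −3.085.
By the Nernst equation, E = +0.300 − (0.0694/2)·(−3.085) = +0.407 V.

+0.407 V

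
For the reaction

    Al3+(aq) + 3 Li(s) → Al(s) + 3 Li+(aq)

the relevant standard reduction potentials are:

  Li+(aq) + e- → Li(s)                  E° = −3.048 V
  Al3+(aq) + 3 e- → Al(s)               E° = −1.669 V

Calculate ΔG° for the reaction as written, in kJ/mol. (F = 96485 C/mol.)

In the reaction as written Al3+(aq) is reduced, so the Al³⁺/Al couple is the cathode and Li⁺/Li is the anode.
E°cell = −1.669 − (−3.048) = +1.379 V; balancing electrons gives n = 3.
ΔG° = −nFE°cell = −(3)(96485)(+1.379) J/mol = −399 kJ/mol.

−399 kJ/mol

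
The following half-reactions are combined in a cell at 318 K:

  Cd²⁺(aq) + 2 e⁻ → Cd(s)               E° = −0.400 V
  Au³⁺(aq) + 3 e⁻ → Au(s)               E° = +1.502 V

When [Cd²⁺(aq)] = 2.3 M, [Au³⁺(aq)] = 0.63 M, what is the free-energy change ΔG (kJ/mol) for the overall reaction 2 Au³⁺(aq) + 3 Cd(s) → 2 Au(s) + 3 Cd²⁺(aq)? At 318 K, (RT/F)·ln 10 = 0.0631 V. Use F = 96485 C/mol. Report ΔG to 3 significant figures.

−1090 kJ/mol

The standard cell potential is +1.502 − (−0.400) = +1.902 V, with n = 6 electrons in the balanced equation.
Here Q = [Cd²⁺(aq)]^3 / [Au³⁺(aq)]^2 = 30.7 (log Q = 1.487), giving E = +1.902 − (0.0631/6)·(1.487) = +1.8864 V.
Then ΔG = −nFE = −6 × 96485 × +1.8864 J/mol = −1090 kJ/mol.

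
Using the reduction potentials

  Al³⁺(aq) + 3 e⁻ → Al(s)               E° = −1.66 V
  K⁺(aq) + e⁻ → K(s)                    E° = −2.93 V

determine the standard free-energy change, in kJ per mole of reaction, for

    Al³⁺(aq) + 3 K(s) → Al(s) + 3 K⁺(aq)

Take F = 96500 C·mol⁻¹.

In the reaction as written Al³⁺(aq) is reduced, so the Al³⁺/Al couple is the cathode and K⁺/K is the anode.
E°cell = −1.66 − (−2.93) = +1.27 V; balancing electrons gives n = 3.
ΔG° = −nFE°cell = −(3)(96500)(+1.27) J/mol = −368 kJ/mol.

−368 kJ/mol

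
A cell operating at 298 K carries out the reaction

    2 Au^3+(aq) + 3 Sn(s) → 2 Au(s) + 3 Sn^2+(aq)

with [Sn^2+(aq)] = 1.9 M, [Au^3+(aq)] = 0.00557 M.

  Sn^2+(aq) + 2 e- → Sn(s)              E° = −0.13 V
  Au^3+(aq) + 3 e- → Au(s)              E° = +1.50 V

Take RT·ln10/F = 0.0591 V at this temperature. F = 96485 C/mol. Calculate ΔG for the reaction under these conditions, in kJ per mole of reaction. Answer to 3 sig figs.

With Au³⁺/Au reduced at the cathode, E°cell = +1.50 − (−0.13) = +1.63 V and n = 6.
The reaction quotient is [Sn^2+(aq)]^3 / [Au^3+(aq)]^2 = 2.21×10^5; by Nernst, E = +1.63 − (0.0591/6)(5.345) = +1.5774 V.
ΔG = −nFE = −(6)(96485)(+1.5774) J/mol = −913 kJ/mol.

−913 kJ/mol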